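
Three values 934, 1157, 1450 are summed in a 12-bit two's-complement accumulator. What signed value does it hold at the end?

934 + 1157 = 2091 → wraps to -2005 (100000101011)
-2005 + 1450 = -555 (110111010101)

-555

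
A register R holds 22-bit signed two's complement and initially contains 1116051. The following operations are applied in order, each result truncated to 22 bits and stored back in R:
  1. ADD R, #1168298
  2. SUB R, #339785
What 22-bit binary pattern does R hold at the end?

0111011010101111110100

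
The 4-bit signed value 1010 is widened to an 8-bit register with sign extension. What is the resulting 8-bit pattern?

11111010

MSB of 1010 is 1; replicate it into the new high bits.
1111|1010 → 11111010 (still -6).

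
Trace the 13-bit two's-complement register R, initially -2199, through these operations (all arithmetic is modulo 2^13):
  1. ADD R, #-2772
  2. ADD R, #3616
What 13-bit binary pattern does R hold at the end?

1101010110101

Start: R = -2199 = 1011101101001.
R = -2199 + (-2772) = -4971; wraps to 3221 = 0110010010101
R = 3221 + 3616 = 6837; wraps to -1355 = 1101010110101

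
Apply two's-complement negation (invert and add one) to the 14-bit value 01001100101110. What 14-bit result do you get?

10110011010010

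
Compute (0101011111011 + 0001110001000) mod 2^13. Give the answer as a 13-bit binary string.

  0101011111011
+ 0001110001000
= 0111010000011

0111010000011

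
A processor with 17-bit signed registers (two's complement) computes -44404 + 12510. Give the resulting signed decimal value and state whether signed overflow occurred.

-44404 → 10101001010001100
12510 → 00011000011011110
  10101001010001100
+ 00011000011011110
= 11000001101101010
Result 11000001101101010: MSB = 1 → 99178 − 131072 = -31894.
Addends have opposite signs, so signed overflow cannot occur.

-31894; no overflow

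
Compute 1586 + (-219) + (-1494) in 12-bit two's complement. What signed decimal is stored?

-127

1586 + (-219) = 1367 (010101010111)
1367 + (-1494) = -127 (111110000001)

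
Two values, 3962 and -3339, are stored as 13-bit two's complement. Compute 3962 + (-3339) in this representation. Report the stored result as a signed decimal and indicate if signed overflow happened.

623; no overflow

3962 → 0111101111010
-3339 → 1001011110101
  0111101111010
+ 1001011110101
= 0001001101111  (discard carry-out 1)
Result 0001001101111: MSB = 0 → value 623.
Addends have opposite signs, so signed overflow cannot occur.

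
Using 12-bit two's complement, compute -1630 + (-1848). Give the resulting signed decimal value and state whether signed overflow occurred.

618; overflow

-1630 → 100110100010
-1848 → 100011001000
  100110100010
+ 100011001000
= 001001101010  (discard carry-out 1)
Result 001001101010: MSB = 0 → value 618.
Both addends are negative but the stored result is non-negative: signed overflow. The true value -1630 + (-1848) = -3478 lies outside [-2048, 2047].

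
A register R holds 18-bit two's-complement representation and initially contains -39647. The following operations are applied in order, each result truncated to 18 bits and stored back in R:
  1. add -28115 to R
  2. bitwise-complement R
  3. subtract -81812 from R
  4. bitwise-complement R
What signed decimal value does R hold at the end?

Start: R = -39647 = 110110010100100001.
R = -39647 + (-28115) = -67762 = 101111011101001110
R = NOT 101111011101001110 = 010000100010110001 = 67761
R = 67761 − (-81812) = 149573; wraps to -112571 = 100100100001000101
R = NOT 100100100001000101 = 011011011110111010 = 112570

112570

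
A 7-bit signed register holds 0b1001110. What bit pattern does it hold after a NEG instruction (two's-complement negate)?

0110010

Invert: 0110001. Add 1: 0110010.
Check: 1001110 = -50, 0110010 = 50.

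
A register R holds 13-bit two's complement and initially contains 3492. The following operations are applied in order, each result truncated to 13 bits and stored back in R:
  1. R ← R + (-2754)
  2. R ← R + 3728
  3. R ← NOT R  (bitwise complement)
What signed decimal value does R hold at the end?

3725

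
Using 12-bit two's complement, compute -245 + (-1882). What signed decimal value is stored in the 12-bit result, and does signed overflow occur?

1969; overflow

-245 → 111100001011
-1882 → 100010100110
  111100001011
+ 100010100110
= 011110110001  (discard carry-out 1)
Result 011110110001: MSB = 0 → value 1969.
Both addends are negative but the stored result is non-negative: signed overflow. The true value -245 + (-1882) = -2127 lies outside [-2048, 2047].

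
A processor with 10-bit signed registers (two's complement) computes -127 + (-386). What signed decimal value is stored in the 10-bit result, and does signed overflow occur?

511; overflow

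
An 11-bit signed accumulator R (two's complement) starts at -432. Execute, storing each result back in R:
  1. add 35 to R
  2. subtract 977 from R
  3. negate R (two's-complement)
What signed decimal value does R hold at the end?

-674

Start: R = -432 = 11001010000.
R = -432 + 35 = -397 = 11001110011
R = -397 − 977 = -1374; wraps to 674 = 01010100010
R = −(674) = -674 = 10101011110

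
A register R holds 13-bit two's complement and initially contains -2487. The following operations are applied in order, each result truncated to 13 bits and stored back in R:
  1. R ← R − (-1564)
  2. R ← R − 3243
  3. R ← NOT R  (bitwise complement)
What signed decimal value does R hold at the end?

Start: R = -2487 = 1011001001001.
R = -2487 − (-1564) = -923 = 1110001100101
R = -923 − 3243 = -4166; wraps to 4026 = 0111110111010
R = NOT 0111110111010 = 1000001000101 = -4027

-4027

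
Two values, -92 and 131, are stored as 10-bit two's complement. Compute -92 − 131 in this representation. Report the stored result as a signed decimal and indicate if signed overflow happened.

-223; no overflow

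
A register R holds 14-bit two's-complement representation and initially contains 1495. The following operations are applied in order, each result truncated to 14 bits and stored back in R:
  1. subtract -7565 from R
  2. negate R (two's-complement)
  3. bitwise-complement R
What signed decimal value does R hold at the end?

Start: R = 1495 = 00010111010111.
R = 1495 − (-7565) = 9060; wraps to -7324 = 10001101100100
R = −(-7324) = 7324 = 01110010011100
R = NOT 01110010011100 = 10001101100011 = -7325

-7325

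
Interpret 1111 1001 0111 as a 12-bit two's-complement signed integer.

MSB is 1, so the value is negative.
Unsigned reading: 3991. Subtract 2^12 = 4096: 3991 − 4096 = -105.

-105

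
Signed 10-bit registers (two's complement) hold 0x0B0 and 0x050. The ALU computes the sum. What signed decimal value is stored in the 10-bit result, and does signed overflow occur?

256; no overflow

0x0B0 = 0010110000 = 176 (signed)
0x050 = 0001010000 = 80 (signed)
  0010110000
+ 0001010000
= 0100000000
Result 0100000000: MSB = 0 → value 256.
Both addends are non-negative and so is the stored result: no signed overflow.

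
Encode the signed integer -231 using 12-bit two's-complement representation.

|-231| = 231 = 000011100111 in 12 bits.
Invert the bits: 111100011000. Add 1: 111100011001.
Check: 111100011001 reads as 3865 − 4096 = -231.

111100011001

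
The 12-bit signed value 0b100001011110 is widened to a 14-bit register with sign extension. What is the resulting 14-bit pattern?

MSB of 100001011110 is 1; replicate it into the new high bits.
11|100001011110 → 11100001011110 (still -1954).

11100001011110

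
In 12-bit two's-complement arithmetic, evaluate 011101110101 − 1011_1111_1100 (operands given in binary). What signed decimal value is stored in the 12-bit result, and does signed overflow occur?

011101110101 = 1909 (signed)
1011_1111_1100 → 101111111100 = -1028 (signed)
Subtract via negate-and-add: invert 101111111100 + 1 = 010000000100 (i.e. 1028).
  011101110101
+ 010000000100
= 101101111001
Result 101101111001: MSB = 1 → 2937 − 4096 = -1159.
Both addends (after negating the subtrahend) are non-negative but the stored result is negative: signed overflow. The true value 1909 − (-1028) = 2937 lies outside [-2048, 2047].

-1159; overflow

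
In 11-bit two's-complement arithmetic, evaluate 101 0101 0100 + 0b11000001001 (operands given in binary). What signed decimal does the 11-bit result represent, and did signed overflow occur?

101 0101 0100 → 10101010100 = -684 (signed)
0b11000001001 → 11000001001 = -503 (signed)
  10101010100
+ 11000001001
= 01101011101  (discard carry-out 1)
Result 01101011101: MSB = 0 → value 861.
Both addends are negative but the stored result is non-negative: signed overflow. The true value -684 + (-503) = -1187 lies outside [-1024, 1023].

861; overflow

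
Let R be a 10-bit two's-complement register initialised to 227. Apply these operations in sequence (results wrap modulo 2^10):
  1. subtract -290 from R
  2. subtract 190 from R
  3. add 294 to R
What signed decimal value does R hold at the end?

-403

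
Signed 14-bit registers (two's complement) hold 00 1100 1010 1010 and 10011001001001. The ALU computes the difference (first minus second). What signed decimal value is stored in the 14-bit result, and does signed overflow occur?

00 1100 1010 1010 → 00110010101010 = 3242 (signed)
10011001001001 = -6583 (signed)
Subtract via negate-and-add: invert 10011001001001 + 1 = 01100110110111 (i.e. 6583).
  00110010101010
+ 01100110110111
= 10011001100001
Result 10011001100001: MSB = 1 → 9825 − 16384 = -6559.
Both addends (after negating the subtrahend) are non-negative but the stored result is negative: signed overflow. The true value 3242 − (-6583) = 9825 lies outside [-8192, 8191].

-6559; overflow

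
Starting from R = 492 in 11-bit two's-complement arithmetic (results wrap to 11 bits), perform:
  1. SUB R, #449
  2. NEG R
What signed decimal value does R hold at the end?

-43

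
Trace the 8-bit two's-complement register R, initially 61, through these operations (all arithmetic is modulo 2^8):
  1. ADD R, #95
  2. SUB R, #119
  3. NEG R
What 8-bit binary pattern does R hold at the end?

11011011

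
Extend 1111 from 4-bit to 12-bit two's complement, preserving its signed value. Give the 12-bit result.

111111111111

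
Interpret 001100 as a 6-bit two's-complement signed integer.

MSB is 0, so the value is non-negative: 001100 = 12.

12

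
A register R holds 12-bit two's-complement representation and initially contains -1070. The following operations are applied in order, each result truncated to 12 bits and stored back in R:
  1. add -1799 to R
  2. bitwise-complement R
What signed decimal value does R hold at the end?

-1228

Start: R = -1070 = 101111010010.
R = -1070 + (-1799) = -2869; wraps to 1227 = 010011001011
R = NOT 010011001011 = 101100110100 = -1228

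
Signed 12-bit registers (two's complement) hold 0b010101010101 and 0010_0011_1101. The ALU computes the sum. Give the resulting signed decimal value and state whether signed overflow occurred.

1938; no overflow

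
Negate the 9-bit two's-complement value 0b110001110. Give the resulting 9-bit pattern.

Invert: 001110001. Add 1: 001110010.
Check: 110001110 = -114, 001110010 = 114.

001110010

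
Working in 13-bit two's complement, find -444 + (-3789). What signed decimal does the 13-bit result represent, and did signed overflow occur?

3959; overflow

-444 → 1111001000100
-3789 → 1000100110011
  1111001000100
+ 1000100110011
= 0111101110111  (discard carry-out 1)
Result 0111101110111: MSB = 0 → value 3959.
Both addends are negative but the stored result is non-negative: signed overflow. The true value -444 + (-3789) = -4233 lies outside [-4096, 4095].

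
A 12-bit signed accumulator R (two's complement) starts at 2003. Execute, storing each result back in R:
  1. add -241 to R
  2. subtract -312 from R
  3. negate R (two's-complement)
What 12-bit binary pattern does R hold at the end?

Start: R = 2003 = 011111010011.
R = 2003 + (-241) = 1762 = 011011100010
R = 1762 − (-312) = 2074; wraps to -2022 = 100000011010
R = −(-2022) = 2022 = 011111100110

011111100110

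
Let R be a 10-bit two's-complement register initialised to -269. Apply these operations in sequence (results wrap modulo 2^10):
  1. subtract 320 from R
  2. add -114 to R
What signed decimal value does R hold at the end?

321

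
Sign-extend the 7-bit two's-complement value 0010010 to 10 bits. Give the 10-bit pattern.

0000010010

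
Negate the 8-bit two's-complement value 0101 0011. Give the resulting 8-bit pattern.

10101101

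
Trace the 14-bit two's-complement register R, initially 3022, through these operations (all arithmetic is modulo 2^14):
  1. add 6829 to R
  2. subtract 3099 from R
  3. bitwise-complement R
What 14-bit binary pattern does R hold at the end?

Start: R = 3022 = 00101111001110.
R = 3022 + 6829 = 9851; wraps to -6533 = 10011001111011
R = -6533 − 3099 = -9632; wraps to 6752 = 01101001100000
R = NOT 01101001100000 = 10010110011111 = -6753

10010110011111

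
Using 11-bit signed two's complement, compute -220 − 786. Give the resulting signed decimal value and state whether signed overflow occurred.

-1006; no overflow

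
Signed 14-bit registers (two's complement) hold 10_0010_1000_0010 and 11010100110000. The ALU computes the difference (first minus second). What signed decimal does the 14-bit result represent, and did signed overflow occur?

-4782; no overflow

10_0010_1000_0010 → 10001010000010 = -7550 (signed)
11010100110000 = -2768 (signed)
Subtract via negate-and-add: invert 11010100110000 + 1 = 00101011010000 (i.e. 2768).
  10001010000010
+ 00101011010000
= 10110101010010
Result 10110101010010: MSB = 1 → 11602 − 16384 = -4782.
Addends (after negating the subtrahend) have opposite signs, so signed overflow cannot occur.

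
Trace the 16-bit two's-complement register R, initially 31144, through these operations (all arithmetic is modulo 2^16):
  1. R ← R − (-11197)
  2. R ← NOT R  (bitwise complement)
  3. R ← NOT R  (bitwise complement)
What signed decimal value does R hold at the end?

-23195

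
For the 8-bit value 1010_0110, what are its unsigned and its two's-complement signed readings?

unsigned = 166, signed = -90

Unsigned: 10100110 = 166.
Signed: MSB=1 → 166 − 256 = -90.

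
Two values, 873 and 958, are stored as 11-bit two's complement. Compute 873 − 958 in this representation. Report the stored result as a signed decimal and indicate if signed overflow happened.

-85; no overflow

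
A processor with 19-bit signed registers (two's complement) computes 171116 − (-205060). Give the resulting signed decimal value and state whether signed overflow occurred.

-148112; overflow

171116 → 0101001110001101100
-205060 → 1001101111011111100
Subtract via negate-and-add: invert 1001101111011111100 + 1 = 0110010000100000100 (i.e. 205060).
  0101001110001101100
+ 0110010000100000100
= 1011011110101110000
Result 1011011110101110000: MSB = 1 → 376176 − 524288 = -148112.
Both addends (after negating the subtrahend) are non-negative but the stored result is negative: signed overflow. The true value 171116 − (-205060) = 376176 lies outside [-262144, 262143].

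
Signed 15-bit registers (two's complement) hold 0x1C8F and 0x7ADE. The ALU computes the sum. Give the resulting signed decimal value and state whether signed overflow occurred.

5997; no overflow

0x1C8F = 001110010001111 = 7311 (signed)
0x7ADE = 111101011011110 = -1314 (signed)
  001110010001111
+ 111101011011110
= 001011101101101  (discard carry-out 1)
Result 001011101101101: MSB = 0 → value 5997.
Addends have opposite signs, so signed overflow cannot occur.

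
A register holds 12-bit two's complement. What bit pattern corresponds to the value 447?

000110111111

447 is non-negative, so write it directly in 12 bits: 000110111111.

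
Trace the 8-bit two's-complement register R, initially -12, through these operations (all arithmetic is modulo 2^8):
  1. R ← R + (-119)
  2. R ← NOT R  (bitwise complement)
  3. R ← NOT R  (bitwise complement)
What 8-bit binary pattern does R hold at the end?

01111101

Start: R = -12 = 11110100.
R = -12 + (-119) = -131; wraps to 125 = 01111101
R = NOT 01111101 = 10000010 = -126
R = NOT 10000010 = 01111101 = 125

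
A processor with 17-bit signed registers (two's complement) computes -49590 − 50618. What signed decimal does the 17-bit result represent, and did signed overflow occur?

30864; overflow

-49590 → 10011111001001010
50618 → 01100010110111010
Subtract via negate-and-add: invert 01100010110111010 + 1 = 10011101001000110 (i.e. -50618).
  10011111001001010
+ 10011101001000110
= 00111100010010000  (discard carry-out 1)
Result 00111100010010000: MSB = 0 → value 30864.
Both addends (after negating the subtrahend) are negative but the stored result is non-negative: signed overflow. The true value -49590 − 50618 = -100208 lies outside [-65536, 65535].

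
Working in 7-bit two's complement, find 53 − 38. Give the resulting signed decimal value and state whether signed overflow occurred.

15; no overflow

53 → 0110101
38 → 0100110
Subtract via negate-and-add: invert 0100110 + 1 = 1011010 (i.e. -38).
  0110101
+ 1011010
= 0001111  (discard carry-out 1)
Result 0001111: MSB = 0 → value 15.
Addends (after negating the subtrahend) have opposite signs, so signed overflow cannot occur.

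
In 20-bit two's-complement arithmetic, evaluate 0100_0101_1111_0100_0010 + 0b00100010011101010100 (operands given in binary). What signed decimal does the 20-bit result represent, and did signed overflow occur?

427670; no overflow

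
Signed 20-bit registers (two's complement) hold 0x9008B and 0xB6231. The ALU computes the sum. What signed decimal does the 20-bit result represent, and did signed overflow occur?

287420; overflow

0x9008B = 10010000000010001011 = -458613 (signed)
0xB6231 = 10110110001000110001 = -302543 (signed)
  10010000000010001011
+ 10110110001000110001
= 01000110001010111100  (discard carry-out 1)
Result 01000110001010111100: MSB = 0 → value 287420.
Both addends are negative but the stored result is non-negative: signed overflow. The true value -458613 + (-302543) = -761156 lies outside [-524288, 524287].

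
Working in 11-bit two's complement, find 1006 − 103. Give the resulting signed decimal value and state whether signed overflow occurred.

903; no overflow

1006 → 01111101110
103 → 00001100111
Subtract via negate-and-add: invert 00001100111 + 1 = 11110011001 (i.e. -103).
  01111101110
+ 11110011001
= 01110000111  (discard carry-out 1)
Result 01110000111: MSB = 0 → value 903.
Addends (after negating the subtrahend) have opposite signs, so signed overflow cannot occur.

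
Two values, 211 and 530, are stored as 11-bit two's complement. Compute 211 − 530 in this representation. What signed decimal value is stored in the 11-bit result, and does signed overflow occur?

-319; no overflow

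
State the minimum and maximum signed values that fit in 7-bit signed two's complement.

min = -64, max = 63

Minimum: −2^6 = -64.
Maximum: 2^6 − 1 = 63.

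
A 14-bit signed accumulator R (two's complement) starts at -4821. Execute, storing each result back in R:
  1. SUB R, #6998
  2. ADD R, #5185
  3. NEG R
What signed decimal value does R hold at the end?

6634

Start: R = -4821 = 10110100101011.
R = -4821 − 6998 = -11819; wraps to 4565 = 01000111010101
R = 4565 + 5185 = 9750; wraps to -6634 = 10011000010110
R = −(-6634) = 6634 = 01100111101010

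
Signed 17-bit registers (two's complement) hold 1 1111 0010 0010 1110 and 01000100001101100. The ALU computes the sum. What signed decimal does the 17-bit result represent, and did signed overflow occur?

1 1111 0010 0010 1110 → 11111001000101110 = -3538 (signed)
01000100001101100 = 34924 (signed)
  11111001000101110
+ 01000100001101100
= 00111101010011010  (discard carry-out 1)
Result 00111101010011010: MSB = 0 → value 31386.
Addends have opposite signs, so signed overflow cannot occur.

31386; no overflow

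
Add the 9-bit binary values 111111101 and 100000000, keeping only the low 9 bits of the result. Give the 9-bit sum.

011111101

  111111101
+ 100000000
= 011111101  (discard carry-out 1)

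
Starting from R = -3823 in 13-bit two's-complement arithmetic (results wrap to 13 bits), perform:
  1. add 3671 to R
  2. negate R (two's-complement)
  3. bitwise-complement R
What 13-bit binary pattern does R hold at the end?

1111101100111

Start: R = -3823 = 1000100010001.
R = -3823 + 3671 = -152 = 1111101101000
R = −(-152) = 152 = 0000010011000
R = NOT 0000010011000 = 1111101100111 = -153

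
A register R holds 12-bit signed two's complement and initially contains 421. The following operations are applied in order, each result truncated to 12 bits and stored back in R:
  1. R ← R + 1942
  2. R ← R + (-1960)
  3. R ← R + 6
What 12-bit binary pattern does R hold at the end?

000110011001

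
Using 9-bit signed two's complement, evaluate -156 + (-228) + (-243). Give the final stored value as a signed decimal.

-115

-156 + (-228) = -384 → wraps to 128 (010000000)
128 + (-243) = -115 (110001101)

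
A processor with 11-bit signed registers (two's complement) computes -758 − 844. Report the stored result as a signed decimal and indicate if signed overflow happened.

-758 → 10100001010
844 → 01101001100
Subtract via negate-and-add: invert 01101001100 + 1 = 10010110100 (i.e. -844).
  10100001010
+ 10010110100
= 00110111110  (discard carry-out 1)
Result 00110111110: MSB = 0 → value 446.
Both addends (after negating the subtrahend) are negative but the stored result is non-negative: signed overflow. The true value -758 − 844 = -1602 lies outside [-1024, 1023].

446; overflow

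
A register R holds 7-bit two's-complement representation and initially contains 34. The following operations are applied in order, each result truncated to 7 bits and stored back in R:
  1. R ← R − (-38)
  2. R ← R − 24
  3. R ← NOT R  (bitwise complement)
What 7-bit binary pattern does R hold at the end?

Start: R = 34 = 0100010.
R = 34 − (-38) = 72; wraps to -56 = 1001000
R = -56 − 24 = -80; wraps to 48 = 0110000
R = NOT 0110000 = 1001111 = -49

1001111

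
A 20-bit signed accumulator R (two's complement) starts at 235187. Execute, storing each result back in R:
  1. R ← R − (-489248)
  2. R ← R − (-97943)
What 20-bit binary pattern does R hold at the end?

11001000110001101010

Start: R = 235187 = 00111001011010110011.
R = 235187 − (-489248) = 724435; wraps to -324141 = 10110000110111010011
R = -324141 − (-97943) = -226198 = 11001000110001101010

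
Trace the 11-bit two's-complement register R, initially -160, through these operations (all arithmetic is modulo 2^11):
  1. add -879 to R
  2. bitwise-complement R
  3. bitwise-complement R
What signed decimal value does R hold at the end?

Start: R = -160 = 11101100000.
R = -160 + (-879) = -1039; wraps to 1009 = 01111110001
R = NOT 01111110001 = 10000001110 = -1010
R = NOT 10000001110 = 01111110001 = 1009

1009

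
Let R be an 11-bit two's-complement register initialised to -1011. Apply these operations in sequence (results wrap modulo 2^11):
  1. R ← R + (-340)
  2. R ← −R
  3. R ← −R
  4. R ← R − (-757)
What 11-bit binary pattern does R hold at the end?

10110101110

Start: R = -1011 = 10000001101.
R = -1011 + (-340) = -1351; wraps to 697 = 01010111001
R = −(697) = -697 = 10101000111
R = −(-697) = 697 = 01010111001
R = 697 − (-757) = 1454; wraps to -594 = 10110101110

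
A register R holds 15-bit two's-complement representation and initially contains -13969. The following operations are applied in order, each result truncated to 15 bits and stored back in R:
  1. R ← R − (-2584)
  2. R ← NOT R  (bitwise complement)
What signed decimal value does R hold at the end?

Start: R = -13969 = 100100101101111.
R = -13969 − (-2584) = -11385 = 101001110000111
R = NOT 101001110000111 = 010110001111000 = 11384

11384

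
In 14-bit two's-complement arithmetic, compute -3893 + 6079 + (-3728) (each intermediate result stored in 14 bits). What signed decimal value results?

-3893 + 6079 = 2186 (00100010001010)
2186 + (-3728) = -1542 (11100111111010)

-1542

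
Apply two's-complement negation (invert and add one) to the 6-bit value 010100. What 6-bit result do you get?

Invert: 101011. Add 1: 101100.

101100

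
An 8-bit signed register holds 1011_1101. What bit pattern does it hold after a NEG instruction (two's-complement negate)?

01000011

Invert: 01000010. Add 1: 01000011.
Check: 10111101 = -67, 01000011 = 67.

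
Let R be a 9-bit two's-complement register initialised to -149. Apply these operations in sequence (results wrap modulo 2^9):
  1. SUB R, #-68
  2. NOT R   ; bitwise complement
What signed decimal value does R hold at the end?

80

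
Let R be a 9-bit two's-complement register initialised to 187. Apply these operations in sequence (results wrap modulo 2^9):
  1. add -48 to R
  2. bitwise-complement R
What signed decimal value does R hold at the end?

-140

Start: R = 187 = 010111011.
R = 187 + (-48) = 139 = 010001011
R = NOT 010001011 = 101110100 = -140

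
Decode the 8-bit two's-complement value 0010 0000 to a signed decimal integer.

MSB is 0, so the value is non-negative: 00100000 = 32.

32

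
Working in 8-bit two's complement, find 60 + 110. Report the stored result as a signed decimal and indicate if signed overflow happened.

60 → 00111100
110 → 01101110
  00111100
+ 01101110
= 10101010
Result 10101010: MSB = 1 → 170 − 256 = -86.
Both addends are non-negative but the stored result is negative: signed overflow. The true value 60 + 110 = 170 lies outside [-128, 127].

-86; overflow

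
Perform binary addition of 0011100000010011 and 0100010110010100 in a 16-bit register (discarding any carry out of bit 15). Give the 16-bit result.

0111110110100111

  0011100000010011
+ 0100010110010100
= 0111110110100111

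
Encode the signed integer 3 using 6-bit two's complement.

000011

3 is non-negative, so write it directly in 6 bits: 000011.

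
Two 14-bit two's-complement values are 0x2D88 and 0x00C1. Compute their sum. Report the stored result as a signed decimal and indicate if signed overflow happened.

-4535; no overflow

0x2D88 = 10110110001000 = -4728 (signed)
0x00C1 = 00000011000001 = 193 (signed)
  10110110001000
+ 00000011000001
= 10111001001001
Result 10111001001001: MSB = 1 → 11849 − 16384 = -4535.
Addends have opposite signs, so signed overflow cannot occur.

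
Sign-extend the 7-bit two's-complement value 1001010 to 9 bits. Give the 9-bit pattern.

MSB of 1001010 is 1; replicate it into the new high bits.
11|1001010 → 111001010 (still -54).

111001010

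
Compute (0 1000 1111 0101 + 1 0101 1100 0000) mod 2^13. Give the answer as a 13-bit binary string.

  0100011110101
+ 1010111000000
= 1111010110101

1111010110101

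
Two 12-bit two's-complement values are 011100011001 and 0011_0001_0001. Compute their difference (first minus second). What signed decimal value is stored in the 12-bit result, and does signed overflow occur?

1032; no overflow

011100011001 = 1817 (signed)
0011_0001_0001 → 001100010001 = 785 (signed)
Subtract via negate-and-add: invert 001100010001 + 1 = 110011101111 (i.e. -785).
  011100011001
+ 110011101111
= 010000001000  (discard carry-out 1)
Result 010000001000: MSB = 0 → value 1032.
Addends (after negating the subtrahend) have opposite signs, so signed overflow cannot occur.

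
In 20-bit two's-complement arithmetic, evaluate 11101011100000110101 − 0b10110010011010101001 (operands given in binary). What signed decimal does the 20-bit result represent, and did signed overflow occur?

11101011100000110101 = -83915 (signed)
0b10110010011010101001 → 10110010011010101001 = -317783 (signed)
Subtract via negate-and-add: invert 10110010011010101001 + 1 = 01001101100101010111 (i.e. 317783).
  11101011100000110101
+ 01001101100101010111
= 00111001000110001100  (discard carry-out 1)
Result 00111001000110001100: MSB = 0 → value 233868.
Addends (after negating the subtrahend) have opposite signs, so signed overflow cannot occur.

233868; no overflow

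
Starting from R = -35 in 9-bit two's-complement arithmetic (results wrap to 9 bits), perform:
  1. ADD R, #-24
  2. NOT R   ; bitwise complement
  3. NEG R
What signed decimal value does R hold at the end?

Start: R = -35 = 111011101.
R = -35 + (-24) = -59 = 111000101
R = NOT 111000101 = 000111010 = 58
R = −(58) = -58 = 111000110

-58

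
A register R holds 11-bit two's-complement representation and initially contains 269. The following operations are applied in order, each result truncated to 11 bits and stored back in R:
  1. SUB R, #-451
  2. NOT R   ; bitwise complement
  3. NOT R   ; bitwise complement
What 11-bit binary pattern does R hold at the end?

01011010000

Start: R = 269 = 00100001101.
R = 269 − (-451) = 720 = 01011010000
R = NOT 01011010000 = 10100101111 = -721
R = NOT 10100101111 = 01011010000 = 720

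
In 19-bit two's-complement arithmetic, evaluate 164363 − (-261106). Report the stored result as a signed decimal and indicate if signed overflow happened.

-98819; overflow

164363 → 0101000001000001011
-261106 → 1000000010000001110
Subtract via negate-and-add: invert 1000000010000001110 + 1 = 0111111101111110010 (i.e. 261106).
  0101000001000001011
+ 0111111101111110010
= 1100111110111111101
Result 1100111110111111101: MSB = 1 → 425469 − 524288 = -98819.
Both addends (after negating the subtrahend) are non-negative but the stored result is negative: signed overflow. The true value 164363 − (-261106) = 425469 lies outside [-262144, 262143].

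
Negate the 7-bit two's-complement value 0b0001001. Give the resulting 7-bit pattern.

1110111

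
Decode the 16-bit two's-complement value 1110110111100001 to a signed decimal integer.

MSB is 1, so the value is negative.
Unsigned reading: 60897. Subtract 2^16 = 65536: 60897 − 65536 = -4639.

-4639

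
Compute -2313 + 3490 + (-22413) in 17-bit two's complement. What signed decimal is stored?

-21236

-2313 + 3490 = 1177 (00000010010011001)
1177 + (-22413) = -21236 (11010110100001100)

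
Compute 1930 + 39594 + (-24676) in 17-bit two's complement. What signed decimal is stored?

1930 + 39594 = 41524 (01010001000110100)
41524 + (-24676) = 16848 (00100000111010000)

16848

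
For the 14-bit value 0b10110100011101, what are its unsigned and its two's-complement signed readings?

unsigned = 11549, signed = -4835

Unsigned: 10110100011101 = 11549.
Signed: MSB=1 → 11549 − 16384 = -4835.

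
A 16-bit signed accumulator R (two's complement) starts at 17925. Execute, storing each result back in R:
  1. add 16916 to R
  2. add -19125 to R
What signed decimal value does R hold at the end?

15716

Start: R = 17925 = 0100011000000101.
R = 17925 + 16916 = 34841; wraps to -30695 = 1000100000011001
R = -30695 + (-19125) = -49820; wraps to 15716 = 0011110101100100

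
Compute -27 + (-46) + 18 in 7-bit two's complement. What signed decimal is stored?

-55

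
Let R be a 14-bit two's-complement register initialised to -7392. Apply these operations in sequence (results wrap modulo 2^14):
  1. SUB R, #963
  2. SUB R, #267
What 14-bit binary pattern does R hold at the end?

Start: R = -7392 = 10001100100000.
R = -7392 − 963 = -8355; wraps to 8029 = 01111101011101
R = 8029 − 267 = 7762 = 01111001010010

01111001010010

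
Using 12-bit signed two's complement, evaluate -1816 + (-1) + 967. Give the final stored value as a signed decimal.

-1816 + (-1) = -1817 (100011100111)
-1817 + 967 = -850 (110010101110)

-850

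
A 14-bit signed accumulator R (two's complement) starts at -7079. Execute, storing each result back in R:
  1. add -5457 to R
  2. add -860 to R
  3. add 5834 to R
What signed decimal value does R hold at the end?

Start: R = -7079 = 10010001011001.
R = -7079 + (-5457) = -12536; wraps to 3848 = 00111100001000
R = 3848 + (-860) = 2988 = 00101110101100
R = 2988 + 5834 = 8822; wraps to -7562 = 10001001110110

-7562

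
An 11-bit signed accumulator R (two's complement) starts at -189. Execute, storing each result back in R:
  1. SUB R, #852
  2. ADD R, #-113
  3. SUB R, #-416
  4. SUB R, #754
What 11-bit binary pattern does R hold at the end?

Start: R = -189 = 11101000011.
R = -189 − 852 = -1041; wraps to 1007 = 01111101111
R = 1007 + (-113) = 894 = 01101111110
R = 894 − (-416) = 1310; wraps to -738 = 10100011110
R = -738 − 754 = -1492; wraps to 556 = 01000101100

01000101100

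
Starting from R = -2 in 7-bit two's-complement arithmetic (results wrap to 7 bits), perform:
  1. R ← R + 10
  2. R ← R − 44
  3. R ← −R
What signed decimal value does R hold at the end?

Start: R = -2 = 1111110.
R = -2 + 10 = 8 = 0001000
R = 8 − 44 = -36 = 1011100
R = −(-36) = 36 = 0100100

36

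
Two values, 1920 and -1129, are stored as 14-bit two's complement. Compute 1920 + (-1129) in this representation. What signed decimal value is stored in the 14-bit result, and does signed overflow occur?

1920 → 00011110000000
-1129 → 11101110010111
  00011110000000
+ 11101110010111
= 00001100010111  (discard carry-out 1)
Result 00001100010111: MSB = 0 → value 791.
Addends have opposite signs, so signed overflow cannot occur.

791; no overflow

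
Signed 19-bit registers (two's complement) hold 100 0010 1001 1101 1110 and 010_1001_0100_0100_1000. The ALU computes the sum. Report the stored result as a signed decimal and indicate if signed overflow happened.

-82394; no overflow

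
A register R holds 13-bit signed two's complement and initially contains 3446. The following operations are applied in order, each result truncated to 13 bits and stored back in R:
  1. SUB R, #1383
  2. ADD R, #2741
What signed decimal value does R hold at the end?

-3388

Start: R = 3446 = 0110101110110.
R = 3446 − 1383 = 2063 = 0100000001111
R = 2063 + 2741 = 4804; wraps to -3388 = 1001011000100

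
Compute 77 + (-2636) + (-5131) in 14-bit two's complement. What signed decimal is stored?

-7690

77 + (-2636) = -2559 (11011000000001)
-2559 + (-5131) = -7690 (10000111110110)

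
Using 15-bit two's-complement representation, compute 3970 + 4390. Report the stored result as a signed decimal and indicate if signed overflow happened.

8360; no overflow

3970 → 000111110000010
4390 → 001000100100110
  000111110000010
+ 001000100100110
= 010000010101000
Result 010000010101000: MSB = 0 → value 8360.
Both addends are non-negative and so is the stored result: no signed overflow.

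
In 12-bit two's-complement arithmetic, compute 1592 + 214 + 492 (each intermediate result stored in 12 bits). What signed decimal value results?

-1798

1592 + 214 = 1806 (011100001110)
1806 + 492 = 2298 → wraps to -1798 (100011111010)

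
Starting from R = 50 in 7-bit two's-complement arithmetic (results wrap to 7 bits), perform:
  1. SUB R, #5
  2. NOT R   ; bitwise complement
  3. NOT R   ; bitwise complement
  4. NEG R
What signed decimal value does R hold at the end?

Start: R = 50 = 0110010.
R = 50 − 5 = 45 = 0101101
R = NOT 0101101 = 1010010 = -46
R = NOT 1010010 = 0101101 = 45
R = −(45) = -45 = 1010011

-45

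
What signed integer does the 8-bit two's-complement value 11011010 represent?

-38

MSB is 1, so the value is negative.
Unsigned reading: 218. Subtract 2^8 = 256: 218 − 256 = -38.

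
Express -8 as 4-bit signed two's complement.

|-8| = 8 = 1000 in 4 bits.
Invert the bits: 0111. Add 1: 1000.
Check: 1000 reads as 8 − 16 = -8.

1000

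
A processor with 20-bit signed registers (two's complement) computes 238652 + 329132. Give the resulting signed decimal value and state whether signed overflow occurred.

-480792; overflow

238652 → 00111010010000111100
329132 → 01010000010110101100
  00111010010000111100
+ 01010000010110101100
= 10001010100111101000
Result 10001010100111101000: MSB = 1 → 567784 − 1048576 = -480792.
Both addends are non-negative but the stored result is negative: signed overflow. The true value 238652 + 329132 = 567784 lies outside [-524288, 524287].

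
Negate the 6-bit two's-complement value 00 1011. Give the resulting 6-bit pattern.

110101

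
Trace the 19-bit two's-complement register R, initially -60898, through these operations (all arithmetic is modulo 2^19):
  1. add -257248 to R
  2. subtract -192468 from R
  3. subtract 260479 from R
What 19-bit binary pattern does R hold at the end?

0100001101110010011

Start: R = -60898 = 1110001001000011110.
R = -60898 + (-257248) = -318146; wraps to 206142 = 0110010010100111110
R = 206142 − (-192468) = 398610; wraps to -125678 = 1100001010100010010
R = -125678 − 260479 = -386157; wraps to 138131 = 0100001101110010011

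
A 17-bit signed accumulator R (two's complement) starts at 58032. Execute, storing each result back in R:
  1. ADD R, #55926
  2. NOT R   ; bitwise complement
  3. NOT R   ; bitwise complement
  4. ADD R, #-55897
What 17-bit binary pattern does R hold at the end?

Start: R = 58032 = 01110001010110000.
R = 58032 + 55926 = 113958; wraps to -17114 = 11011110100100110
R = NOT 11011110100100110 = 00100001011011001 = 17113
R = NOT 00100001011011001 = 11011110100100110 = -17114
R = -17114 + (-55897) = -73011; wraps to 58061 = 01110001011001101

01110001011001101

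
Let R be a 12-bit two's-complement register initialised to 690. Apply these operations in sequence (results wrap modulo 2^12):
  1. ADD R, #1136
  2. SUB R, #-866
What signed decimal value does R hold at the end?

Start: R = 690 = 001010110010.
R = 690 + 1136 = 1826 = 011100100010
R = 1826 − (-866) = 2692; wraps to -1404 = 101010000100

-1404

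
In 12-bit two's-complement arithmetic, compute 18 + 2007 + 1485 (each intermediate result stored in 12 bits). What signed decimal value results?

18 + 2007 = 2025 (011111101001)
2025 + 1485 = 3510 → wraps to -586 (110110110110)

-586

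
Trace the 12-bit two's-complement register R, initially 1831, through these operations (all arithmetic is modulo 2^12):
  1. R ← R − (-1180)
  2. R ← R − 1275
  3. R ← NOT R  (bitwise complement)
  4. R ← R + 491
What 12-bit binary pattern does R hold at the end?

Start: R = 1831 = 011100100111.
R = 1831 − (-1180) = 3011; wraps to -1085 = 101111000011
R = -1085 − 1275 = -2360; wraps to 1736 = 011011001000
R = NOT 011011001000 = 100100110111 = -1737
R = -1737 + 491 = -1246 = 101100100010

101100100010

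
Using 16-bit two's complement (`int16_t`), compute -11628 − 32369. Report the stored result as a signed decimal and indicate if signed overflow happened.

21539; overflow

-11628 → 1101001010010100
32369 → 0111111001110001
Subtract via negate-and-add: invert 0111111001110001 + 1 = 1000000110001111 (i.e. -32369).
  1101001010010100
+ 1000000110001111
= 0101010000100011  (discard carry-out 1)
Result 0101010000100011: MSB = 0 → value 21539.
Both addends (after negating the subtrahend) are negative but the stored result is non-negative: signed overflow. The true value -11628 − 32369 = -43997 lies outside [-32768, 32767].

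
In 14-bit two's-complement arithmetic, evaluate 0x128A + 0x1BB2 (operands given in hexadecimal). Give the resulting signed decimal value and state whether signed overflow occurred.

-4548; overflow

0x128A = 01001010001010 = 4746 (signed)
0x1BB2 = 01101110110010 = 7090 (signed)
  01001010001010
+ 01101110110010
= 10111000111100
Result 10111000111100: MSB = 1 → 11836 − 16384 = -4548.
Both addends are non-negative but the stored result is negative: signed overflow. The true value 4746 + 7090 = 11836 lies outside [-8192, 8191].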